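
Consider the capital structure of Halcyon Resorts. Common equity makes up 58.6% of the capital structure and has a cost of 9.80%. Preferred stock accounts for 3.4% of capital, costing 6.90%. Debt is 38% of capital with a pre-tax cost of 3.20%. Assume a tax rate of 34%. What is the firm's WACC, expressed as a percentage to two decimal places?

6.78%

After-tax cost of debt = 3.2% × (1 − 34%) = 2.1120%.
WACC = 0.586 × 9.8000% + 0.034 × 6.9000% + 0.380 × 2.1120% = 6.7800%.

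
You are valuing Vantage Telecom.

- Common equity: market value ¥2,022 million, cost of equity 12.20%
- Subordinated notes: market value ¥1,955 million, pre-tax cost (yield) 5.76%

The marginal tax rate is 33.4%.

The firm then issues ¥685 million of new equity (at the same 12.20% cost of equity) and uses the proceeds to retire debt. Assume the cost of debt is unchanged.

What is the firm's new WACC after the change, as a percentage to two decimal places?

After the change:
Total capital V = 2707 + 1270 = 3977.
Equity: weight = 2707/3977 = 0.6807; cost = 12.2%.
Subordinated notes: weight = 1270/3977 = 0.3193; after-tax cost = 5.76% × (1 − 33.4%) = 3.8362%.
WACC = 0.6807 × 12.2000% + 0.3193 × 3.8362% = 9.5291%.

9.53%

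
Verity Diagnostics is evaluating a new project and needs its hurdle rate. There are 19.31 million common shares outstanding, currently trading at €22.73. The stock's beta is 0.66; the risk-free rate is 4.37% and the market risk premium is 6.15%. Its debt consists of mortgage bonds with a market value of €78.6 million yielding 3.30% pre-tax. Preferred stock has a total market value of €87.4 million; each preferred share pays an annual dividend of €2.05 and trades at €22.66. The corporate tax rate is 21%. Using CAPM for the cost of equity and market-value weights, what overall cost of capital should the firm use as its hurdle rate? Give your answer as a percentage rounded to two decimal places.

7.76%

Cost of equity via CAPM: Re = 4.37% + 0.66 × 6.15% = 8.4290%.
Cost of preferred: Rp = 2.05 / 22.66 = 9.0468%.
Market value of equity E = 22.73 × 19.31m = 438.9163m.
Total capital V = 438.9163 + 87.4 + 78.6 = 604.9163.
Equity: weight = 438.9163/604.9163 = 0.7256; cost = 8.429%.
Preferred: weight = 87.4/604.9163 = 0.1445; cost = 9.0468%.
Mortgage bonds: weight = 78.6/604.9163 = 0.1299; after-tax cost = 3.3% × (1 − 21%) = 2.6070%.
WACC = 0.7256 × 8.4290% + 0.1445 × 9.0468% + 0.1299 × 2.6070% = 7.7618%.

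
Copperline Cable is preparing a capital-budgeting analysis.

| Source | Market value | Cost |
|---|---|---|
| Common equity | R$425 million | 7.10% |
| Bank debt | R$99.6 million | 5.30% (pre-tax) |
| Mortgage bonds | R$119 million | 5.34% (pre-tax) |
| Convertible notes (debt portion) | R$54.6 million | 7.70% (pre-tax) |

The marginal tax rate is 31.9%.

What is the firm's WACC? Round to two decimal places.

5.87%

Total capital V = 425 + 99.6 + 119 + 54.6 = 698.2.
Equity: weight = 425/698.2 = 0.6087; cost = 7.1%.
Bank debt: weight = 99.6/698.2 = 0.1427; after-tax cost = 5.3% × (1 − 31.9%) = 3.6093%.
Mortgage bonds: weight = 119/698.2 = 0.1704; after-tax cost = 5.34% × (1 − 31.9%) = 3.6365%.
Convertible notes (debt portion): weight = 54.6/698.2 = 0.0782; after-tax cost = 7.7% × (1 − 31.9%) = 5.2437%.
WACC = 0.6087 × 7.1000% + 0.1427 × 3.6093% + 0.1704 × 3.6365% + 0.0782 × 5.2437% = 5.8666%.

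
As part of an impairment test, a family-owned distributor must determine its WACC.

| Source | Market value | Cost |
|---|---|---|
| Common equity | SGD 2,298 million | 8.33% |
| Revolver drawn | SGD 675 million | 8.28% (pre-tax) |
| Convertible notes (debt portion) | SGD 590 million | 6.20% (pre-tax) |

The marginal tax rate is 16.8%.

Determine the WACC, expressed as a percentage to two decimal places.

Total capital V = 2298 + 675 + 590 = 3563.
Equity: weight = 2298/3563 = 0.6450; cost = 8.33%.
Revolver drawn: weight = 675/3563 = 0.1894; after-tax cost = 8.28% × (1 − 16.8%) = 6.8890%.
Convertible notes (debt portion): weight = 590/3563 = 0.1656; after-tax cost = 6.2% × (1 − 16.8%) = 5.1584%.
WACC = 0.6450 × 8.3300% + 0.1894 × 6.8890% + 0.1656 × 5.1584% = 7.5318%.

7.53%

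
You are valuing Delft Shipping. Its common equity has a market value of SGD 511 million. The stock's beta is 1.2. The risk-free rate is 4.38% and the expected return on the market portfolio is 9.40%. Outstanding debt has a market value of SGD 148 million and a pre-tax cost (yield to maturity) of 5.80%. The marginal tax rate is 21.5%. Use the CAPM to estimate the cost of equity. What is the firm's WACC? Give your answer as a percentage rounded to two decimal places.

Market risk premium = 9.4% − 4.38% = 5.02%.
Cost of equity via CAPM: Re = 4.38% + 1.2 × 5.02% = 10.4040%.
Total capital V = 511 + 148 = 659.
Equity: weight = 511/659 = 0.7754; cost = 10.404%.
Debt: weight = 148/659 = 0.2246; after-tax cost = 5.8% × (1 − 21.5%) = 4.5530%.
WACC = 0.7754 × 10.4040% + 0.2246 × 4.5530% = 9.0900%.

9.09%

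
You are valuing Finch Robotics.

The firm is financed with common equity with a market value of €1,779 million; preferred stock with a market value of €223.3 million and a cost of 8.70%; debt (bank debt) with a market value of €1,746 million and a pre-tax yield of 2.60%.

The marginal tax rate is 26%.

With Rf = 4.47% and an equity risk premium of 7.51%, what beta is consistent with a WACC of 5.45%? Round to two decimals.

0.54

Total capital V = 1779 + 223.3 + 1746 = 3748.3.
Equity weight = 1779/3748.3 = 0.4746.
Preferred weight = 223.3/3748.3 = 0.0596.
Bank debt weight = 1746/3748.3 = 0.4658.
Debt contribution = 0.4658 × 2.6% × (1 − 26%) = 0.8962%.
Preferred contribution = 0.0596 × 8.7% = 0.5183%.
Required equity contribution = 5.45% − 1.4145% = 4.0355%  ⇒  Re = 8.5027%.
CAPM: 8.5027% = 4.47% + β × 7.51%  ⇒  β = 0.5370.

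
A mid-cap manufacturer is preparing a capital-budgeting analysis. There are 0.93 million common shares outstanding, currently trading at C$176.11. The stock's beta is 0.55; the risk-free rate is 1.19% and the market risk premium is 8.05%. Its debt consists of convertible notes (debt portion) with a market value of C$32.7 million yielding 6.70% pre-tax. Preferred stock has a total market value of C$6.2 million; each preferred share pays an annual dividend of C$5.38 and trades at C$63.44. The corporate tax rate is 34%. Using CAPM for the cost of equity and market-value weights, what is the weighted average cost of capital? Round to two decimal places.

Cost of equity via CAPM: Re = 1.19% + 0.55 × 8.05% = 5.6175%.
Cost of preferred: Rp = 5.38 / 63.44 = 8.4805%.
Market value of equity E = 176.11 × 0.93m = 163.7823m.
Total capital V = 163.7823 + 6.2 + 32.7 = 202.6823.
Equity: weight = 163.7823/202.6823 = 0.8081; cost = 5.6175%.
Preferred: weight = 6.2/202.6823 = 0.0306; cost = 8.4805%.
Convertible notes (debt portion): weight = 32.7/202.6823 = 0.1613; after-tax cost = 6.7% × (1 − 34%) = 4.4220%.
WACC = 0.8081 × 5.6175% + 0.0306 × 8.4805% + 0.1613 × 4.4220% = 5.5122%.

5.51%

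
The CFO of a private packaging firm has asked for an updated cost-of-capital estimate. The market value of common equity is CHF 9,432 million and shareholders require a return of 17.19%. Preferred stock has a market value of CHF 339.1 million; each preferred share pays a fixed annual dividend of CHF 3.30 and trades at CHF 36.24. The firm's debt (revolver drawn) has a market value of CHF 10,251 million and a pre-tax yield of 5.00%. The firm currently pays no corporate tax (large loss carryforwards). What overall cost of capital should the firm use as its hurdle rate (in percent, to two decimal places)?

10.81%

Cost of preferred: Rp = 3.3 / 36.24 = 9.1060%.
Total capital V = 9432 + 339.1 + 10251 = 20022.1.
Equity: weight = 9432/20022.1 = 0.4711; cost = 17.19%.
Preferred: weight = 339.1/20022.1 = 0.0169; cost = 9.106%.
Revolver drawn: weight = 10251/20022.1 = 0.5120; after-tax cost = 5% × (1 − 0%) = 5.0000%.
WACC = 0.4711 × 17.1900% + 0.0169 × 9.1060% + 0.5120 × 5.0000% = 10.8120%.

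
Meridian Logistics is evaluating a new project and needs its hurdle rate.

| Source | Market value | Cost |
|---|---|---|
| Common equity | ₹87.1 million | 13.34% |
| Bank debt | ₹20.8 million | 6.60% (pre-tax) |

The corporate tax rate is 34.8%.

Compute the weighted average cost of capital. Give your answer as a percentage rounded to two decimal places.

11.60%

Total capital V = 87.1 + 20.8 = 107.9.
Equity: weight = 87.1/107.9 = 0.8072; cost = 13.34%.
Bank debt: weight = 20.8/107.9 = 0.1928; after-tax cost = 6.6% × (1 − 34.8%) = 4.3032%.
WACC = 0.8072 × 13.3400% + 0.1928 × 4.3032% = 11.5980%.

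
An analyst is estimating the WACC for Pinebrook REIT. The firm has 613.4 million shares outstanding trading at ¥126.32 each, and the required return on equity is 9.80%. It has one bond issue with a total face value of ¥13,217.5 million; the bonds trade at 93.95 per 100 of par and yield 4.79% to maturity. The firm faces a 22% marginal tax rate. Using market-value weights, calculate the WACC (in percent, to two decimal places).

Market value of equity E = 126.32 × 613.4m = 77484.688m. Market value of debt D = 13217.5m × 93.95/100 = 12417.84125m.
Total capital V = 77484.688 + 12417.84125 = 89902.52925.
Equity: weight = 77484.688/89902.52925 = 0.8619; cost = 9.8%.
Bonds outstanding: weight = 12417.84125/89902.52925 = 0.1381; after-tax cost = 4.79% × (1 − 22%) = 3.7362%.
WACC = 0.8619 × 9.8000% + 0.1381 × 3.7362% = 8.9624%.

8.96%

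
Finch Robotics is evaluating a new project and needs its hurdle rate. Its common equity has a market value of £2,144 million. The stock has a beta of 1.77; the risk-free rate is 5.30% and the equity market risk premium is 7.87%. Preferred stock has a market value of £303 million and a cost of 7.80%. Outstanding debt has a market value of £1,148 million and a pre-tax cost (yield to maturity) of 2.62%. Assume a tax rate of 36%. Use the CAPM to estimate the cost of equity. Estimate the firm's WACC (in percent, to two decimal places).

12.66%

Cost of equity via CAPM: Re = 5.3% + 1.77 × 7.87% = 19.2299%.
Total capital V = 2144 + 303 + 1148 = 3595.
Equity: weight = 2144/3595 = 0.5964; cost = 19.2299%.
Preferred: weight = 303/3595 = 0.0843; cost = 7.8%.
Debt: weight = 1148/3595 = 0.3193; after-tax cost = 2.62% × (1 − 36%) = 1.6768%.
WACC = 0.5964 × 19.2299% + 0.0843 × 7.8000% + 0.3193 × 1.6768% = 12.6613%.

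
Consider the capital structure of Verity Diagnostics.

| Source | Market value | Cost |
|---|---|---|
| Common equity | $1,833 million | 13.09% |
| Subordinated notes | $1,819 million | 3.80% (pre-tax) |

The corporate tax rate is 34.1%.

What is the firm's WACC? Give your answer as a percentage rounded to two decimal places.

7.82%

Total capital V = 1833 + 1819 = 3652.
Equity: weight = 1833/3652 = 0.5019; cost = 13.09%.
Subordinated notes: weight = 1819/3652 = 0.4981; after-tax cost = 3.8% × (1 − 34.1%) = 2.5042%.
WACC = 0.5019 × 13.0900% + 0.4981 × 2.5042% = 7.8174%.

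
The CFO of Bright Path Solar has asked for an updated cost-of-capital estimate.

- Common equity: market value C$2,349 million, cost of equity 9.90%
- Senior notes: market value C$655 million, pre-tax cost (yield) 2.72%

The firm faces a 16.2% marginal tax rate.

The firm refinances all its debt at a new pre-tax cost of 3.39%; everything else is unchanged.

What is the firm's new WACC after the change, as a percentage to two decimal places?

8.36%

After the change:
Total capital V = 2349 + 655 = 3004.
Equity: weight = 2349/3004 = 0.7820; cost = 9.9%.
Senior notes: weight = 655/3004 = 0.2180; after-tax cost = 3.39% × (1 − 16.2%) = 2.8408%.
WACC = 0.7820 × 9.9000% + 0.2180 × 2.8408% = 8.3608%.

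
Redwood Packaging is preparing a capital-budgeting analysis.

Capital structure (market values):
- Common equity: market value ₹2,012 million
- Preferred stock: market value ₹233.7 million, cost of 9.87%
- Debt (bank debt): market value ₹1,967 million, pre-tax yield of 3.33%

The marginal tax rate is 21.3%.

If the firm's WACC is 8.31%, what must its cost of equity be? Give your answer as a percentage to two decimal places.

Total capital V = 2012 + 233.7 + 1967 = 4212.7.
Equity weight = 2012/4212.7 = 0.4776.
Preferred weight = 233.7/4212.7 = 0.0555.
Bank debt weight = 1967/4212.7 = 0.4669.
Debt contribution = 0.4669 × 3.33% × (1 − 21.3%) = 1.2237%.
Preferred contribution = 0.0555 × 9.87% = 0.5475%.
Required equity contribution = 8.31% − 1.7712% = 6.5388%.
Re = 6.5388% / 0.4776 = 13.6908%.

13.69%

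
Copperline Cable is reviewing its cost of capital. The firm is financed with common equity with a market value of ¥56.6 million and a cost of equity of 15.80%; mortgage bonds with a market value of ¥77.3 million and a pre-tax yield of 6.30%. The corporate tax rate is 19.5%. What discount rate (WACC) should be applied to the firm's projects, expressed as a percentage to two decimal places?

9.61%

Total capital V = 56.6 + 77.3 = 133.9.
Equity: weight = 56.6/133.9 = 0.4227; cost = 15.8%.
Mortgage bonds: weight = 77.3/133.9 = 0.5773; after-tax cost = 6.3% × (1 − 19.5%) = 5.0715%.
WACC = 0.4227 × 15.8000% + 0.5773 × 5.0715% = 9.6065%.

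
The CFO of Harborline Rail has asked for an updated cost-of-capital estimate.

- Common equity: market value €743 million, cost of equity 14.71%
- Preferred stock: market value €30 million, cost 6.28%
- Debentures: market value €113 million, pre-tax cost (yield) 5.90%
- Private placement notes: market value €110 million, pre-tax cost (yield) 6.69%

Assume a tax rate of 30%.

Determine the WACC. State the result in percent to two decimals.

12.15%

Total capital V = 743 + 30 + 113 + 110 = 996.
Equity: weight = 743/996 = 0.7460; cost = 14.71%.
Preferred: weight = 30/996 = 0.0301; cost = 6.28%.
Debentures: weight = 113/996 = 0.1135; after-tax cost = 5.9% × (1 − 30%) = 4.1300%.
Private placement notes: weight = 110/996 = 0.1104; after-tax cost = 6.69% × (1 − 30%) = 4.6830%.
WACC = 0.7460 × 14.7100% + 0.0301 × 6.2800% + 0.1135 × 4.1300% + 0.1104 × 4.6830% = 12.1483%.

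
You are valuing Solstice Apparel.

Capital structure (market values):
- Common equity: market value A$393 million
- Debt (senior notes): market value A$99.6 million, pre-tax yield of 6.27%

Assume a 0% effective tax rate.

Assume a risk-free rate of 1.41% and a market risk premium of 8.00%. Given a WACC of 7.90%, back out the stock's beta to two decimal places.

Total capital V = 393 + 99.6 = 492.6.
Equity weight = 393/492.6 = 0.7978.
Senior notes weight = 99.6/492.6 = 0.2022.
Debt contribution = 0.2022 × 6.27% × (1 − 0%) = 1.2677%.
Required equity contribution = 7.9% − 1.2677% = 6.6323%  ⇒  Re = 8.3131%.
CAPM: 8.3131% = 1.41% + β × 8.0%  ⇒  β = 0.8629.

0.86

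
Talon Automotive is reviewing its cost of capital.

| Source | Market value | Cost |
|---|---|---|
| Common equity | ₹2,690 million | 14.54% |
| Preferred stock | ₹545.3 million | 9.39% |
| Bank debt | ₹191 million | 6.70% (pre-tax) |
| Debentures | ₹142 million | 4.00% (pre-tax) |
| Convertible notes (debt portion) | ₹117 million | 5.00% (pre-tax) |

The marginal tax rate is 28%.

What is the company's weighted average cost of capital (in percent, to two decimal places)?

12.48%

Total capital V = 2690 + 545.3 + 191 + 142 + 117 = 3685.3.
Equity: weight = 2690/3685.3 = 0.7299; cost = 14.54%.
Preferred: weight = 545.3/3685.3 = 0.1480; cost = 9.39%.
Bank debt: weight = 191/3685.3 = 0.0518; after-tax cost = 6.7% × (1 − 28%) = 4.8240%.
Debentures: weight = 142/3685.3 = 0.0385; after-tax cost = 4% × (1 − 28%) = 2.8800%.
Convertible notes (debt portion): weight = 117/3685.3 = 0.0317; after-tax cost = 5% × (1 − 28%) = 3.6000%.
WACC = 0.7299 × 14.5400% + 0.1480 × 9.3900% + 0.0518 × 4.8240% + 0.0385 × 2.8800% + 0.0317 × 3.6000% = 12.4778%.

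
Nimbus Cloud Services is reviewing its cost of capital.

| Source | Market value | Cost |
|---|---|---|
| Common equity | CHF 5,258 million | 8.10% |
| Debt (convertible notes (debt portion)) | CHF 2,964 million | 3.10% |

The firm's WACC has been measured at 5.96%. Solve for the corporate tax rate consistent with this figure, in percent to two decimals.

Total capital V = 5258 + 2964 = 8222.
Equity weight = 5258/8222 = 0.6395.
Convertible notes (debt portion) weight = 2964/8222 = 0.3605.
Equity contribution = 0.6395 × 8.1% = 5.1800%.
Debt contribution must be 5.96% − 5.1800% = 0.7800%.
0.3605 × 3.1% × (1 − T) = 0.7800%  ⇒  (1 − T) = 0.6980.
T = 30.2020%.

30.20%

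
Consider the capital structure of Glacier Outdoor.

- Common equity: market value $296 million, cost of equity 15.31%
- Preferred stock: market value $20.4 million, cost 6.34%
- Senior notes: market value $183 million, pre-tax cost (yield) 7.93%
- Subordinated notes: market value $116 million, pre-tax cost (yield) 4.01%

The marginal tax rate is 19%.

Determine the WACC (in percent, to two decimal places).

10.10%

Total capital V = 296 + 20.4 + 183 + 116 = 615.4.
Equity: weight = 296/615.4 = 0.4810; cost = 15.31%.
Preferred: weight = 20.4/615.4 = 0.0331; cost = 6.34%.
Senior notes: weight = 183/615.4 = 0.2974; after-tax cost = 7.93% × (1 − 19%) = 6.4233%.
Subordinated notes: weight = 116/615.4 = 0.1885; after-tax cost = 4.01% × (1 − 19%) = 3.2481%.
WACC = 0.4810 × 15.3100% + 0.0331 × 6.3400% + 0.2974 × 6.4233% + 0.1885 × 3.2481% = 10.0964%.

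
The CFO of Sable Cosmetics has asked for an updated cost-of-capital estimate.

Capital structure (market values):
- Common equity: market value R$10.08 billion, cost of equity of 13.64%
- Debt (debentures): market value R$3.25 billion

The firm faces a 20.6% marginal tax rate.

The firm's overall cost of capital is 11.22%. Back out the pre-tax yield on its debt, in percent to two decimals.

4.68%

Total capital V = 10.08 + 3.25 = 13.33.
Equity weight = 10.08/13.33 = 0.7562.
Debentures weight = 3.25/13.33 = 0.2438.
Equity contribution = 0.7562 × 13.64% = 10.3144%.
Remaining for debt = 11.22% − 10.3144% = 0.9056%.
Rd × (1 − 20.6%) × 0.2438 = 0.9056%  ⇒  Rd = 4.6779%.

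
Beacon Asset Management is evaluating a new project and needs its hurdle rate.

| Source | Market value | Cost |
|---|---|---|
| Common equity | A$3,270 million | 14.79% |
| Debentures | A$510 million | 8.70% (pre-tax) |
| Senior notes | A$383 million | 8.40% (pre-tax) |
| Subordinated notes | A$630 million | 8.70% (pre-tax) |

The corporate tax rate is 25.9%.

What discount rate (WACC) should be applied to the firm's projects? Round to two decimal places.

12.12%

Total capital V = 3270 + 510 + 383 + 630 = 4793.
Equity: weight = 3270/4793 = 0.6822; cost = 14.79%.
Debentures: weight = 510/4793 = 0.1064; after-tax cost = 8.7% × (1 − 25.9%) = 6.4467%.
Senior notes: weight = 383/4793 = 0.0799; after-tax cost = 8.4% × (1 − 25.9%) = 6.2244%.
Subordinated notes: weight = 630/4793 = 0.1314; after-tax cost = 8.7% × (1 − 25.9%) = 6.4467%.
WACC = 0.6822 × 14.7900% + 0.1064 × 6.4467% + 0.0799 × 6.2244% + 0.1314 × 6.4467% = 12.1211%.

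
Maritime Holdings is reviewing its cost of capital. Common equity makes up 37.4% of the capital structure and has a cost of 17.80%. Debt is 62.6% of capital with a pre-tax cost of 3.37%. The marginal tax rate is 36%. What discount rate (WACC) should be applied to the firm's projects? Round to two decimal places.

After-tax cost of debt = 3.37% × (1 − 36%) = 2.1568%.
WACC = 0.374 × 17.8000% + 0.626 × 2.1568% = 8.0074%.

8.01%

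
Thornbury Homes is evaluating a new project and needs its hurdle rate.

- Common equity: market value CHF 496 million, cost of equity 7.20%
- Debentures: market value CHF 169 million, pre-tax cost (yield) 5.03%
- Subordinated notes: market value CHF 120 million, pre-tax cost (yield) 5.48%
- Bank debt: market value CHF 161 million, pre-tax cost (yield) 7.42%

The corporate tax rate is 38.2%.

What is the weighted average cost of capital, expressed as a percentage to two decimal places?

5.54%

Total capital V = 496 + 169 + 120 + 161 = 946.
Equity: weight = 496/946 = 0.5243; cost = 7.2%.
Debentures: weight = 169/946 = 0.1786; after-tax cost = 5.03% × (1 − 38.2%) = 3.1085%.
Subordinated notes: weight = 120/946 = 0.1268; after-tax cost = 5.48% × (1 − 38.2%) = 3.3866%.
Bank debt: weight = 161/946 = 0.1702; after-tax cost = 7.42% × (1 − 38.2%) = 4.5856%.
WACC = 0.5243 × 7.2000% + 0.1786 × 3.1085% + 0.1268 × 3.3866% + 0.1702 × 4.5856% = 5.5404%.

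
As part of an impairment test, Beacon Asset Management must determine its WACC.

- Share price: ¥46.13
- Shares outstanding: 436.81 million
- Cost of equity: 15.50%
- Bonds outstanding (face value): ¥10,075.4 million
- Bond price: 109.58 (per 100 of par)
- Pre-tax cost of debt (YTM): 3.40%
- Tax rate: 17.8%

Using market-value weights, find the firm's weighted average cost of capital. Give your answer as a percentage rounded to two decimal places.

11.00%

Market value of equity E = 46.13 × 436.81m = 20150.0453m. Market value of debt D = 10075.4m × 109.58/100 = 11040.62332m.
Total capital V = 20150.0453 + 11040.62332 = 31190.66862.
Equity: weight = 20150.0453/31190.66862 = 0.6460; cost = 15.5%.
Bonds outstanding: weight = 11040.62332/31190.66862 = 0.3540; after-tax cost = 3.4% × (1 − 17.8%) = 2.7948%.
WACC = 0.6460 × 15.5000% + 0.3540 × 2.7948% = 11.0027%.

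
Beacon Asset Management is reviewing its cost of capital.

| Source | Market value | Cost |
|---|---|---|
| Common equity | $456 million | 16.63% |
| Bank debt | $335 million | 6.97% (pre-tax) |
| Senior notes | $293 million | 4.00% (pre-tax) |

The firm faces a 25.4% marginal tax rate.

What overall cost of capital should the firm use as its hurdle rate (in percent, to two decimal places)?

9.41%

Total capital V = 456 + 335 + 293 = 1084.
Equity: weight = 456/1084 = 0.4207; cost = 16.63%.
Bank debt: weight = 335/1084 = 0.3090; after-tax cost = 6.97% × (1 − 25.4%) = 5.1996%.
Senior notes: weight = 293/1084 = 0.2703; after-tax cost = 4% × (1 − 25.4%) = 2.9840%.
WACC = 0.4207 × 16.6300% + 0.3090 × 5.1996% + 0.2703 × 2.9840% = 9.4091%.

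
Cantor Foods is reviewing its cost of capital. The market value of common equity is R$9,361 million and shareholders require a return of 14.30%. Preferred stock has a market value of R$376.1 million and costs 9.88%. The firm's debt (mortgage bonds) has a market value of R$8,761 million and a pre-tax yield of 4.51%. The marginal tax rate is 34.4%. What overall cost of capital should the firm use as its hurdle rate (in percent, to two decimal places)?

Total capital V = 9361 + 376.1 + 8761 = 18498.1.
Equity: weight = 9361/18498.1 = 0.5061; cost = 14.3%.
Preferred: weight = 376.1/18498.1 = 0.0203; cost = 9.88%.
Mortgage bonds: weight = 8761/18498.1 = 0.4736; after-tax cost = 4.51% × (1 − 34.4%) = 2.9586%.
WACC = 0.5061 × 14.3000% + 0.0203 × 9.8800% + 0.4736 × 2.9586% = 8.8386%.

8.84%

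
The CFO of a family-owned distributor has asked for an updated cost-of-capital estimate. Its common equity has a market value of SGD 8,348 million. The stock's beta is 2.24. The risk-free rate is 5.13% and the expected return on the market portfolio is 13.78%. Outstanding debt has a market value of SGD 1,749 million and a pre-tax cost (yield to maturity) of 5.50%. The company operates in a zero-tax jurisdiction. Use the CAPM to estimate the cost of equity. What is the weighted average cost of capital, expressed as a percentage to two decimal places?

21.21%

Market risk premium = 13.78% − 5.13% = 8.65%.
Cost of equity via CAPM: Re = 5.13% + 2.24 × 8.65% = 24.5060%.
Total capital V = 8348 + 1749 = 10097.
Equity: weight = 8348/10097 = 0.8268; cost = 24.506%.
Debt: weight = 1749/10097 = 0.1732; after-tax cost = 5.5% × (1 − 0%) = 5.5000%.
WACC = 0.8268 × 24.5060% + 0.1732 × 5.5000% = 21.2138%.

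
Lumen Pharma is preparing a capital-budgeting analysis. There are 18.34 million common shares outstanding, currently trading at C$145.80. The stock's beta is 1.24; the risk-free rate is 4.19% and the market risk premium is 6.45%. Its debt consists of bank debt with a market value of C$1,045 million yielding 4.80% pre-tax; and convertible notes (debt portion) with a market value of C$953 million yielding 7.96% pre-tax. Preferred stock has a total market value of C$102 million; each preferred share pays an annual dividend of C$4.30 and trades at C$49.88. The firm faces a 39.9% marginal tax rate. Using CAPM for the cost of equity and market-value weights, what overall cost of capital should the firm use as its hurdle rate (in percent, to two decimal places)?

8.60%

Cost of equity via CAPM: Re = 4.19% + 1.24 × 6.45% = 12.1880%.
Cost of preferred: Rp = 4.3 / 49.88 = 8.6207%.
Market value of equity E = 145.8 × 18.34m = 2673.972m.
Total capital V = 2673.972 + 102 + 1045 + 953 = 4773.972.
Equity: weight = 2673.972/4773.972 = 0.5601; cost = 12.188%.
Preferred: weight = 102/4773.972 = 0.0214; cost = 8.6207%.
Bank debt: weight = 1045/4773.972 = 0.2189; after-tax cost = 4.8% × (1 − 39.9%) = 2.8848%.
Convertible notes (debt portion): weight = 953/4773.972 = 0.1996; after-tax cost = 7.96% × (1 − 39.9%) = 4.7840%.
WACC = 0.5601 × 12.1880% + 0.0214 × 8.6207% + 0.2189 × 2.8848% + 0.1996 × 4.7840% = 8.5973%.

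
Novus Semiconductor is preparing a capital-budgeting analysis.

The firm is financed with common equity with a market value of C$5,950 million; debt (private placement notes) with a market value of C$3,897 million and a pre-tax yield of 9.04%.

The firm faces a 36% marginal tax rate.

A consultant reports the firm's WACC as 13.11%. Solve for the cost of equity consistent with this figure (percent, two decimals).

17.91%

Total capital V = 5950 + 3897 = 9847.
Equity weight = 5950/9847 = 0.6042.
Private placement notes weight = 3897/9847 = 0.3958.
Debt contribution = 0.3958 × 9.04% × (1 − 36%) = 2.2897%.
Required equity contribution = 13.11% − 2.2897% = 10.8203%.
Re = 10.8203% / 0.6042 = 17.9072%.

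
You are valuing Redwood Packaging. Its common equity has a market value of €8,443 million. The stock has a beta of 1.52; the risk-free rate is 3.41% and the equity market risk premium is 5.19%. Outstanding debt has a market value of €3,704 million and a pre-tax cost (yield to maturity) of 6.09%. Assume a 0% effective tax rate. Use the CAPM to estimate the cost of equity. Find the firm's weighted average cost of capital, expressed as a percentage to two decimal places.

9.71%

Cost of equity via CAPM: Re = 3.41% + 1.52 × 5.19% = 11.2988%.
Total capital V = 8443 + 3704 = 12147.
Equity: weight = 8443/12147 = 0.6951; cost = 11.2988%.
Debt: weight = 3704/12147 = 0.3049; after-tax cost = 6.09% × (1 − 0%) = 6.0900%.
WACC = 0.6951 × 11.2988% + 0.3049 × 6.0900% = 9.7105%.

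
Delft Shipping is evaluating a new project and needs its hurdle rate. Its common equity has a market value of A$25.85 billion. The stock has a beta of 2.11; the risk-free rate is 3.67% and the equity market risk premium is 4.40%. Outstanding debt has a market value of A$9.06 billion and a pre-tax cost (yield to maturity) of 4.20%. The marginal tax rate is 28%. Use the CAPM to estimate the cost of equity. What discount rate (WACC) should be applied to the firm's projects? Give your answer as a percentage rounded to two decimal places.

10.38%

Cost of equity via CAPM: Re = 3.67% + 2.11 × 4.4% = 12.9540%.
Total capital V = 25.85 + 9.06 = 34.91.
Equity: weight = 25.85/34.91 = 0.7405; cost = 12.954%.
Debt: weight = 9.06/34.91 = 0.2595; after-tax cost = 4.2% × (1 − 28%) = 3.0240%.
WACC = 0.7405 × 12.9540% + 0.2595 × 3.0240% = 10.3769%.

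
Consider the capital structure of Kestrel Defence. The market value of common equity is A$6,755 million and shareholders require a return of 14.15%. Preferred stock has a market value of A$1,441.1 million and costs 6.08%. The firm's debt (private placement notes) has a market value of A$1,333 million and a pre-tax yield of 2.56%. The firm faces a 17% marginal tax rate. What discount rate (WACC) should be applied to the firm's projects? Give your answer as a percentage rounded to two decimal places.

11.25%

Total capital V = 6755 + 1441.1 + 1333 = 9529.1.
Equity: weight = 6755/9529.1 = 0.7089; cost = 14.15%.
Preferred: weight = 1441.1/9529.1 = 0.1512; cost = 6.08%.
Private placement notes: weight = 1333/9529.1 = 0.1399; after-tax cost = 2.56% × (1 − 17%) = 2.1248%.
WACC = 0.7089 × 14.1500% + 0.1512 × 6.0800% + 0.1399 × 2.1248% = 11.2474%.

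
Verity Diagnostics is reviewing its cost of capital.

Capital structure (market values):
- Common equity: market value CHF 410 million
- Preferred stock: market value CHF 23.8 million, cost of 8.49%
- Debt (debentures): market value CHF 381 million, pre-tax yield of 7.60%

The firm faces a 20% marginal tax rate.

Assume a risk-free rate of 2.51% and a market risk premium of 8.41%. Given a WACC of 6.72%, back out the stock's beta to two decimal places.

Total capital V = 410 + 23.8 + 381 = 814.8.
Equity weight = 410/814.8 = 0.5032.
Preferred weight = 23.8/814.8 = 0.0292.
Debentures weight = 381/814.8 = 0.4676.
Debt contribution = 0.4676 × 7.6% × (1 − 20%) = 2.8430%.
Preferred contribution = 0.0292 × 8.49% = 0.2480%.
Required equity contribution = 6.72% − 3.0910% = 3.6290%  ⇒  Re = 7.2120%.
CAPM: 7.2120% = 2.51% + β × 8.41%  ⇒  β = 0.5591.

0.56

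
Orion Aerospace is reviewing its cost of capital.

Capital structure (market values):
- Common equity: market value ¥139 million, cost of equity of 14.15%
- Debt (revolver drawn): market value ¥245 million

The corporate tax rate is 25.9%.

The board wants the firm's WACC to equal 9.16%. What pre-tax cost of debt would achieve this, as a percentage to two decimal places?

Total capital V = 139 + 245 = 384.
Equity weight = 139/384 = 0.3620.
Revolver drawn weight = 245/384 = 0.6380.
Equity contribution = 0.3620 × 14.15% = 5.1220%.
Remaining for debt = 9.16% − 5.1220% = 4.0380%.
Rd × (1 − 25.9%) × 0.6380 = 4.0380%  ⇒  Rd = 8.5411%.

8.54%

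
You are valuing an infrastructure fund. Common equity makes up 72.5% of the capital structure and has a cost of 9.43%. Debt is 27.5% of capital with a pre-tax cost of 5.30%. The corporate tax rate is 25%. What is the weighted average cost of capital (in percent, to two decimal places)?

7.93%

After-tax cost of debt = 5.3% × (1 − 25%) = 3.9750%.
WACC = 0.725 × 9.4300% + 0.275 × 3.9750% = 7.9299%.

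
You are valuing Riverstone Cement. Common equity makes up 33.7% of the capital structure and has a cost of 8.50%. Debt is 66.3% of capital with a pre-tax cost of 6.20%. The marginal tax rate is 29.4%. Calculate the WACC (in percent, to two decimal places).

After-tax cost of debt = 6.2% × (1 − 29.4%) = 4.3772%.
WACC = 0.337 × 8.5000% + 0.663 × 4.3772% = 5.7666%.

5.77%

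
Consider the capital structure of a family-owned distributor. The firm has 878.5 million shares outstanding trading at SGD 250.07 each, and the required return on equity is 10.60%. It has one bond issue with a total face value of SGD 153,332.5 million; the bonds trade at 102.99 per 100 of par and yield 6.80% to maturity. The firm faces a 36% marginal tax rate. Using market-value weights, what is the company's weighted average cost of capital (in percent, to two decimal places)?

Market value of equity E = 250.07 × 878.5m = 219686.495m. Market value of debt D = 153332.5m × 102.99/100 = 157917.14175m.
Total capital V = 219686.495 + 157917.14175 = 377603.63675.
Equity: weight = 219686.495/377603.63675 = 0.5818; cost = 10.6%.
Bonds outstanding: weight = 157917.14175/377603.63675 = 0.4182; after-tax cost = 6.8% × (1 − 36%) = 4.3520%.
WACC = 0.5818 × 10.6000% + 0.4182 × 4.3520% = 7.9870%.

7.99%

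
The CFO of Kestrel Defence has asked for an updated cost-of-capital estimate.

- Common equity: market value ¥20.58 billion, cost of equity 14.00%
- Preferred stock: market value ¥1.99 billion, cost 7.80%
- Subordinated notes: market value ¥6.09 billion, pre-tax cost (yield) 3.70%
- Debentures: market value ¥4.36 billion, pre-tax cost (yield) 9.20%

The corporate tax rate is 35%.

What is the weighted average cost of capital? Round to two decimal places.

Total capital V = 20.58 + 1.99 + 6.09 + 4.36 = 33.02.
Equity: weight = 20.58/33.02 = 0.6233; cost = 14%.
Preferred: weight = 1.99/33.02 = 0.0603; cost = 7.8%.
Subordinated notes: weight = 6.09/33.02 = 0.1844; after-tax cost = 3.7% × (1 − 35%) = 2.4050%.
Debentures: weight = 4.36/33.02 = 0.1320; after-tax cost = 9.2% × (1 − 35%) = 5.9800%.
WACC = 0.6233 × 14.0000% + 0.0603 × 7.8000% + 0.1844 × 2.4050% + 0.1320 × 5.9800% = 10.4289%.

10.43%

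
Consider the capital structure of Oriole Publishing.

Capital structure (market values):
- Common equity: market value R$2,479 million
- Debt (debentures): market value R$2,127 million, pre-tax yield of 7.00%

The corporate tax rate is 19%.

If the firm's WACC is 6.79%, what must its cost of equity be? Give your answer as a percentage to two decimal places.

Total capital V = 2479 + 2127 = 4606.
Equity weight = 2479/4606 = 0.5382.
Debentures weight = 2127/4606 = 0.4618.
Debt contribution = 0.4618 × 7% × (1 − 19%) = 2.6183%.
Required equity contribution = 6.79% − 2.6183% = 4.1717%.
Re = 4.1717% / 0.5382 = 7.7510%.

7.75%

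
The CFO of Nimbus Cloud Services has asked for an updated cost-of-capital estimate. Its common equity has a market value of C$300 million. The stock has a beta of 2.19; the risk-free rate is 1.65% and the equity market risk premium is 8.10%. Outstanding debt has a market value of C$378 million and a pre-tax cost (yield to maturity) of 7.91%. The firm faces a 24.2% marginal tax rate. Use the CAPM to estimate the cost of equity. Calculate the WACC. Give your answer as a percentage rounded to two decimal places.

11.92%

Cost of equity via CAPM: Re = 1.65% + 2.19 × 8.1% = 19.3890%.
Total capital V = 300 + 378 = 678.
Equity: weight = 300/678 = 0.4425; cost = 19.389%.
Debt: weight = 378/678 = 0.5575; after-tax cost = 7.91% × (1 − 24.2%) = 5.9958%.
WACC = 0.4425 × 19.3890% + 0.5575 × 5.9958% = 11.9220%.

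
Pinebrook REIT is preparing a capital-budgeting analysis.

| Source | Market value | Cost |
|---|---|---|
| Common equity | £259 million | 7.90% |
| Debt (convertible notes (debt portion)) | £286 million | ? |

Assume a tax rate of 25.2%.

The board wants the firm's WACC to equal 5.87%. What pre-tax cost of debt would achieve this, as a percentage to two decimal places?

5.39%

Total capital V = 259 + 286 = 545.
Equity weight = 259/545 = 0.4752.
Convertible notes (debt portion) weight = 286/545 = 0.5248.
Equity contribution = 0.4752 × 7.9% = 3.7543%.
Remaining for debt = 5.87% − 3.7543% = 2.1157%.
Rd × (1 − 25.2%) × 0.5248 = 2.1157%  ⇒  Rd = 5.3899%.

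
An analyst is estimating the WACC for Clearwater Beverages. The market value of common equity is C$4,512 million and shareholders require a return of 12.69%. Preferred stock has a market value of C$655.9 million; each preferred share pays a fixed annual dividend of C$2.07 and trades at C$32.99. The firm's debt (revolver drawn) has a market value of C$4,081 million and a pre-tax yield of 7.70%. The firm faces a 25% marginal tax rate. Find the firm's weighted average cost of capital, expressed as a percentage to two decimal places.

Cost of preferred: Rp = 2.07 / 32.99 = 6.2746%.
Total capital V = 4512 + 655.9 + 4081 = 9248.9.
Equity: weight = 4512/9248.9 = 0.4878; cost = 12.69%.
Preferred: weight = 655.9/9248.9 = 0.0709; cost = 6.2746%.
Revolver drawn: weight = 4081/9248.9 = 0.4412; after-tax cost = 7.7% × (1 − 25%) = 5.7750%.
WACC = 0.4878 × 12.6900% + 0.0709 × 6.2746% + 0.4412 × 5.7750% = 9.1839%.

9.18%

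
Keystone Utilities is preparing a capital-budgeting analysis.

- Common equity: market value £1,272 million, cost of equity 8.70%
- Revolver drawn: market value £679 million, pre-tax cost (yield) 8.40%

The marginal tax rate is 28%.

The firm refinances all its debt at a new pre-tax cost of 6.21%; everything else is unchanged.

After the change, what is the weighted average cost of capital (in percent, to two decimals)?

After the change:
Total capital V = 1272 + 679 = 1951.
Equity: weight = 1272/1951 = 0.6520; cost = 8.7%.
Revolver drawn: weight = 679/1951 = 0.3480; after-tax cost = 6.21% × (1 − 28%) = 4.4712%.
WACC = 0.6520 × 8.7000% + 0.3480 × 4.4712% = 7.2283%.

7.23%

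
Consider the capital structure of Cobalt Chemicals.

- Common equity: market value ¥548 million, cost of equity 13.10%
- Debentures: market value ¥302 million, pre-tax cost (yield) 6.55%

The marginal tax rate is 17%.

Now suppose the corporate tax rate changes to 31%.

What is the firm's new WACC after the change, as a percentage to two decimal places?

10.05%

After the change:
Total capital V = 548 + 302 = 850.
Equity: weight = 548/850 = 0.6447; cost = 13.1%.
Debentures: weight = 302/850 = 0.3553; after-tax cost = 6.55% × (1 − 31%) = 4.5195%.
WACC = 0.6447 × 13.1000% + 0.3553 × 4.5195% = 10.0514%.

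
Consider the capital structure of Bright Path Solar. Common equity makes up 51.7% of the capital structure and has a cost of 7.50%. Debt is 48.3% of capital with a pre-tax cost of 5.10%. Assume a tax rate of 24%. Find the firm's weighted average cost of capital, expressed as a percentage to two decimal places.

After-tax cost of debt = 5.1% × (1 − 24%) = 3.8760%.
WACC = 0.517 × 7.5000% + 0.483 × 3.8760% = 5.7496%.

5.75%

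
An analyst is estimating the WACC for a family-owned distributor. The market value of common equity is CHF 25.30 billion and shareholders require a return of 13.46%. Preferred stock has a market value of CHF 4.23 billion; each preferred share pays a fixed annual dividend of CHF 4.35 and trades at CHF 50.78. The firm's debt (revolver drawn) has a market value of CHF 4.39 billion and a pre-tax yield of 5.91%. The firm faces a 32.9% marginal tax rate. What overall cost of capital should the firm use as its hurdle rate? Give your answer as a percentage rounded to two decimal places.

Cost of preferred: Rp = 4.35 / 50.78 = 8.5664%.
Total capital V = 25.3 + 4.23 + 4.39 = 33.92.
Equity: weight = 25.3/33.92 = 0.7459; cost = 13.46%.
Preferred: weight = 4.23/33.92 = 0.1247; cost = 8.5664%.
Revolver drawn: weight = 4.39/33.92 = 0.1294; after-tax cost = 5.91% × (1 − 32.9%) = 3.9656%.
WACC = 0.7459 × 13.4600% + 0.1247 × 8.5664% + 0.1294 × 3.9656% = 11.6210%.

11.62%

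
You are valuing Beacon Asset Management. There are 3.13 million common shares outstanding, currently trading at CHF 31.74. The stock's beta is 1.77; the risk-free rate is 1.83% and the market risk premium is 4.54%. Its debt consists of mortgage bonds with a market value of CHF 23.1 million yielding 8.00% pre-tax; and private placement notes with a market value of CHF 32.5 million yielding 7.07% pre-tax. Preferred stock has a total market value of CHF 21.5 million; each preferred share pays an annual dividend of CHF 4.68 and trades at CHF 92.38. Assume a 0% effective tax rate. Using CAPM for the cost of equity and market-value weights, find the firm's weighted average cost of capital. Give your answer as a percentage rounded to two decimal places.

8.52%

Cost of equity via CAPM: Re = 1.83% + 1.77 × 4.54% = 9.8658%.
Cost of preferred: Rp = 4.68 / 92.38 = 5.0660%.
Market value of equity E = 31.74 × 3.13m = 99.3462m.
Total capital V = 99.3462 + 21.5 + 23.1 + 32.5 = 176.4462.
Equity: weight = 99.3462/176.4462 = 0.5630; cost = 9.8658%.
Preferred: weight = 21.5/176.4462 = 0.1219; cost = 5.066%.
Mortgage bonds: weight = 23.1/176.4462 = 0.1309; after-tax cost = 8% × (1 − 0%) = 8.0000%.
Private placement notes: weight = 32.5/176.4462 = 0.1842; after-tax cost = 7.07% × (1 − 0%) = 7.0700%.
WACC = 0.5630 × 9.8658% + 0.1219 × 5.0660% + 0.1309 × 8.0000% + 0.1842 × 7.0700% = 8.5217%.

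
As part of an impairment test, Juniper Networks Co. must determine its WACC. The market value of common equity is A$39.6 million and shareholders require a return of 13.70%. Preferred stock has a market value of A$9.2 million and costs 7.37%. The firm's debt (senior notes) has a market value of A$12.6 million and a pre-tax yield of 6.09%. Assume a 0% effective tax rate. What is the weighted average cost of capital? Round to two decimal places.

11.19%

Total capital V = 39.6 + 9.2 + 12.6 = 61.4.
Equity: weight = 39.6/61.4 = 0.6450; cost = 13.7%.
Preferred: weight = 9.2/61.4 = 0.1498; cost = 7.37%.
Senior notes: weight = 12.6/61.4 = 0.2052; after-tax cost = 6.09% × (1 − 0%) = 6.0900%.
WACC = 0.6450 × 13.7000% + 0.1498 × 7.3700% + 0.2052 × 6.0900% = 11.1899%.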